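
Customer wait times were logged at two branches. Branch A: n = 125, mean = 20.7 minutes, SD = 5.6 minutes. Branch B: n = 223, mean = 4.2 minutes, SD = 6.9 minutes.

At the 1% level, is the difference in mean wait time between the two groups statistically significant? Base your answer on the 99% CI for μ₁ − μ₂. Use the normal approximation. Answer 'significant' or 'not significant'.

Standard errors of each mean: 5.6/√125 = 0.5009 and 6.9/√223 = 0.4621.
SE(x̄₁ − x̄₂) = √(0.5009² + 0.4621²) = 0.6815 for independent samples with unequal variances.
With z* = 2.576, the margin is 2.576 × 0.6815 = 1.7555.
x̄₁ − x̄₂ = 20.7 − 4.2 = 16.5000; the interval is 16.5000 ± 1.7555 = (14.7445, 18.2555).
The interval (14.7445, 18.2555) does not contain 0, so the difference is significant.

significant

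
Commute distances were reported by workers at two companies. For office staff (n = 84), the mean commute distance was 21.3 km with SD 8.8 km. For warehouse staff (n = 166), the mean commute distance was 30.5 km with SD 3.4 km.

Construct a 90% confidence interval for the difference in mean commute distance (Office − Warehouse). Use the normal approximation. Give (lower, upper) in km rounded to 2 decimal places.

Per-group SEs: s₁/√n₁ = 8.8/√84 = 0.9602, s₂/√n₂ = 3.4/√166 = 0.2639.
Unpooled SE of the difference: √(0.92198404 + 0.06964321) = 0.9958.
Margin of error = z* · SE = 1.645 × 0.9958 = 1.6381.
x̄₁ − x̄₂ = 21.3 − 30.5 = -9.2000.
CI: -9.2000 ± 1.6381 = (-10.84, -7.56).

(-10.84, -7.56)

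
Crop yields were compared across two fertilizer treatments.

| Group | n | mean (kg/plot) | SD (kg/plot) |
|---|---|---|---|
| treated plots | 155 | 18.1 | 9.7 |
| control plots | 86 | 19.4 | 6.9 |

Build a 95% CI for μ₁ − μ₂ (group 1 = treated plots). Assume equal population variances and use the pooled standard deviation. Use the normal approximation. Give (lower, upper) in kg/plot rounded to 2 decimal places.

s_p = √[((n₁−1)s₁² + (n₂−1)s₂²)/(n₁+n₂−2)] = √[(154·9.7² + 85·6.9²)/239] = 8.8068.
SE = 8.8068·√(1/155 + 1/86) = 1.1842.
With z* = 1.960, margin = 1.960 × 1.1842 = 2.3210.
x̄₁ − x̄₂ = 18.1 − 19.4 = -1.3000; interval -1.3000 ± 2.3210 = (-3.62, 1.02).

(-3.62, 1.02)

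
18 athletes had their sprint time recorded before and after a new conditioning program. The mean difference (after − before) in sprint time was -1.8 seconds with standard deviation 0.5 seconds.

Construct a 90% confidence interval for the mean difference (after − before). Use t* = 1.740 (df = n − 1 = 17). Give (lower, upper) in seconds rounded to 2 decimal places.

(-2.01, -1.59)

This is a matched-pairs design, so SE = s_d/√n = 0.5/√18 = 0.1179.
Margin = 1.740 × 0.1179 = 0.2051; the interval is -1.8 ± 0.2051 = (-2.01, -1.59).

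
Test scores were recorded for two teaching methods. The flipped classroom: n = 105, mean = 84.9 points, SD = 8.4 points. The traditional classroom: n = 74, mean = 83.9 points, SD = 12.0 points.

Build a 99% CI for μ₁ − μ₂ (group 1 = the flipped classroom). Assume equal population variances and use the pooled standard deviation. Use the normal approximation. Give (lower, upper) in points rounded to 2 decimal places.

(-2.93, 4.93)

s_p = √[((n₁−1)s₁² + (n₂−1)s₂²)/(n₁+n₂−2)] = √[(104·8.4² + 73·12.0²)/177] = 10.0424.
SE = 10.0424·√(1/105 + 1/74) = 1.5242.
With z* = 2.576, margin = 2.576 × 1.5242 = 3.9263.
x̄₁ − x̄₂ = 84.9 − 83.9 = 1.0000; interval 1.0000 ± 3.9263 = (-2.93, 4.93).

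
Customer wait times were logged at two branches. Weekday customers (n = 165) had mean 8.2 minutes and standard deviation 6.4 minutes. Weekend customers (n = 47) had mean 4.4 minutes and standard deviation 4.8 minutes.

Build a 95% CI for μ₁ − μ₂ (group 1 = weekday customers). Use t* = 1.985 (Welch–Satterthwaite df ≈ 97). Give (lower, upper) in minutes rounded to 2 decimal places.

(2.09, 5.51)

Per-group SEs: s₁/√n₁ = 6.4/√165 = 0.4982, s₂/√n₂ = 4.8/√47 = 0.7002.
Unpooled SE of the difference: √(0.24820324 + 0.49028004) = 0.8594.
Margin of error = t* · SE = 1.985 × 0.8594 = 1.7059.
x̄₁ − x̄₂ = 8.2 − 4.4 = 3.8000.
CI: 3.8000 ± 1.7059 = (2.09, 5.51).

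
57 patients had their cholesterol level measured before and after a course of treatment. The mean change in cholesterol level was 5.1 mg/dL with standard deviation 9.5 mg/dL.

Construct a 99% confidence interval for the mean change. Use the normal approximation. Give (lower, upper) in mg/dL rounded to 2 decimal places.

Paired design: SE = s_d/√n = 9.5/√57 = 1.2583.
z* = 2.576; margin of error = 2.576 × 1.2583 = 3.2414.
5.1 ± 3.2414 → (1.86, 8.34).

(1.86, 8.34)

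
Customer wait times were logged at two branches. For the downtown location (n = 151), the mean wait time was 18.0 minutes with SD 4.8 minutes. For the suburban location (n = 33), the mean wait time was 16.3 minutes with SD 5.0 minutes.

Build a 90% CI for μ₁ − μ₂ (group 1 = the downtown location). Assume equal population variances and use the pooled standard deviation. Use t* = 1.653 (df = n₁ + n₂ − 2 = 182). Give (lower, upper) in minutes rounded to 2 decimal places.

(0.16, 3.24)

s_p = √[((n₁−1)s₁² + (n₂−1)s₂²)/(n₁+n₂−2)] = √[(150·4.8² + 32·5.0²)/182] = 4.8358.
SE = 4.8358·√(1/151 + 1/33) = 0.9292.
With t* = 1.653, margin = 1.653 × 0.9292 = 1.5360.
x̄₁ − x̄₂ = 18.0 − 16.3 = 1.7000; interval 1.7000 ± 1.5360 = (0.16, 3.24).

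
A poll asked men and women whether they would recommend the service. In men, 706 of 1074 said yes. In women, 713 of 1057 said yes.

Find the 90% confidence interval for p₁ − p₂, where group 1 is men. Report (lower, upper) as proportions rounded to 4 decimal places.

(-0.0508, 0.0164)

First, p̂₁ = 706/1074 = 0.6574; p̂₂ = 713/1057 = 0.6746.
The two standard errors are √(0.6574×0.3426/1074) = 0.01448 and √(0.6746×0.3254/1057) = 0.01441.
Because the samples are independent, SE_diff = √(0.01448² + 0.01441²) = 0.02043.
Using z* = 1.645 for 90%, ME = 1.645 × 0.02043 = 0.03361.
p̂₁ − p̂₂ = -0.0172; interval -0.0172 ± 0.03361 gives (-0.0508, 0.0164).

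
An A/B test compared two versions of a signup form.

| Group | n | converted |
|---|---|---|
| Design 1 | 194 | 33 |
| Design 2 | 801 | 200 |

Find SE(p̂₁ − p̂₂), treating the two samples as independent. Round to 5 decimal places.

First, p̂₁ = 33/194 = 0.1701; p̂₂ = 200/801 = 0.2497.
The two standard errors are √(0.1701×0.8299/194) = 0.02698 and √(0.2497×0.7503/801) = 0.01529.
Because the samples are independent, SE_diff = √(0.02698² + 0.01529²) = 0.03101.

0.03101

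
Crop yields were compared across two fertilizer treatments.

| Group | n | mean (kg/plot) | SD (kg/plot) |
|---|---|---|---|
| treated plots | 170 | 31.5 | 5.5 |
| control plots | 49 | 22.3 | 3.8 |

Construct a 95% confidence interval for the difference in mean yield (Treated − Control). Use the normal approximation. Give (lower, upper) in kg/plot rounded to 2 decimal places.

(7.85, 10.55)

Per-group SEs: s₁/√n₁ = 5.5/√170 = 0.4218, s₂/√n₂ = 3.8/√49 = 0.5429.
Unpooled SE of the difference: √(0.17791524 + 0.29474041) = 0.6875.
Margin of error = z* · SE = 1.960 × 0.6875 = 1.3475.
x̄₁ − x̄₂ = 31.5 − 22.3 = 9.2000.
CI: 9.2000 ± 1.3475 = (7.85, 10.55).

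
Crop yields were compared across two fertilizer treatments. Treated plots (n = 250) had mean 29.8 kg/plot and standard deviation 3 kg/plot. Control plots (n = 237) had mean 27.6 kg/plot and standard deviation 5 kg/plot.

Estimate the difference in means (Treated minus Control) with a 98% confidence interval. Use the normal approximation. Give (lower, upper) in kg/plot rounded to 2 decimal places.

SE₁ = s₁/√n₁ = 3/√250 = 0.1897; SE₂ = 5/√237 = 0.3248.
Independent samples, unequal variances: SE_diff = √(SE₁² + SE₂²) = √(0.03598609 + 0.10549504) = 0.3761.
z* = 2.326, so margin of error = 2.326 × 0.3761 = 0.8748.
Difference in means = 29.8 − 27.6 = 2.2000.
2.2000 ± 0.8748 → (1.33, 3.07).

(1.33, 3.07)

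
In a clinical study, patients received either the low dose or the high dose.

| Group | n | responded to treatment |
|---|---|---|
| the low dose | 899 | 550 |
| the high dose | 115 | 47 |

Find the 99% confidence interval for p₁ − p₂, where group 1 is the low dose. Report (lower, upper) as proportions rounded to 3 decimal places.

(0.078, 0.328)

p̂₁ = 550/899 = 0.6118 and p̂₂ = 47/115 = 0.4087.
SE₁ = √(p̂₁(1−p̂₁)/n₁) = √(0.6118·0.3882/899) = 0.01625; SE₂ = √(0.4087·0.5913/115) = 0.04584.
Independent samples: SE of the difference = √(SE₁² + SE₂²) = √(0.0002640625 + 0.0021013056) = 0.04864.
z* for 99% confidence is 2.576, so the margin of error is 2.576 × 0.04864 = 0.12530.
Point estimate p̂₁ − p̂₂ = 0.6118 − 0.4087 = 0.2031.
0.2031 ± 0.12530 → (0.078, 0.328).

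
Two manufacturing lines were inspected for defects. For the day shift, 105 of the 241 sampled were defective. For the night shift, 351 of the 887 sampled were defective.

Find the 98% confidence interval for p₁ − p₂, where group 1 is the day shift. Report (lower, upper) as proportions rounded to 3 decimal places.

(-0.044, 0.124)

p̂₁ = 105/241 = 0.4357 and p̂₂ = 351/887 = 0.3957.
SE₁ = √(p̂₁(1−p̂₁)/n₁) = √(0.4357·0.5643/241) = 0.03194; SE₂ = √(0.3957·0.6043/887) = 0.01642.
Independent samples: SE of the difference = √(SE₁² + SE₂²) = √(0.0010201636 + 0.0002696164) = 0.03591.
z* for 98% confidence is 2.326, so the margin of error is 2.326 × 0.03591 = 0.08353.
Point estimate p̂₁ − p̂₂ = 0.4357 − 0.3957 = 0.0400.
0.0400 ± 0.08353 → (-0.044, 0.124).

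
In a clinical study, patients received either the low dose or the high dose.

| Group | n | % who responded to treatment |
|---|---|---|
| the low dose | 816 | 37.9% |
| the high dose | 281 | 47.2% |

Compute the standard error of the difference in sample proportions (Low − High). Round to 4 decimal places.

SE₁ = √(p̂₁(1−p̂₁)/n₁) = √(0.3790·0.6210/816) = 0.01698; SE₂ = √(0.4720·0.5280/281) = 0.02978.
Independent samples: SE of the difference = √(SE₁² + SE₂²) = √(0.0002883204 + 0.0008868484) = 0.03428.

0.0343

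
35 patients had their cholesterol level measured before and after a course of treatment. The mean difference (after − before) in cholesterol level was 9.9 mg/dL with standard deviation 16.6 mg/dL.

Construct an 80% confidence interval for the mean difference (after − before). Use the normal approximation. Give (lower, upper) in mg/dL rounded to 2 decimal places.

(6.30, 13.50)

This is a matched-pairs design, so SE = s_d/√n = 16.6/√35 = 2.8059.
Margin = 1.282 × 2.8059 = 3.5972; the interval is 9.9 ± 3.5972 = (6.30, 13.50).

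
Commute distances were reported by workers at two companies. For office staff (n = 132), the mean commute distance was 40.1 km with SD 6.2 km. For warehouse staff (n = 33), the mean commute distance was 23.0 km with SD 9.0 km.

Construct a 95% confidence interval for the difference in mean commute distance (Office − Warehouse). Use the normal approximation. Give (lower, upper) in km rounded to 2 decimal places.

(13.85, 20.35)

SE₁ = s₁/√n₁ = 6.2/√132 = 0.5396; SE₂ = 9.0/√33 = 1.5667.
Independent samples, unequal variances: SE_diff = √(SE₁² + SE₂²) = √(0.29116816 + 2.45454889) = 1.6570.
z* = 1.960, so margin of error = 1.960 × 1.6570 = 3.2477.
Difference in means = 40.1 − 23.0 = 17.1000.
17.1000 ± 3.2477 → (13.85, 20.35).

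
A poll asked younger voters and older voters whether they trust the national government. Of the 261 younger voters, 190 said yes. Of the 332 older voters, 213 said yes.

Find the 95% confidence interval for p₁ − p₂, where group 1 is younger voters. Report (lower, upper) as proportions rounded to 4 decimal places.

First, p̂₁ = 190/261 = 0.7280; p̂₂ = 213/332 = 0.6416.
The two standard errors are √(0.7280×0.2720/261) = 0.02754 and √(0.6416×0.3584/332) = 0.02632.
Because the samples are independent, SE_diff = √(0.02754² + 0.02632²) = 0.03809.
Using z* = 1.960 for 95%, ME = 1.960 × 0.03809 = 0.07466.
p̂₁ − p̂₂ = 0.0864; interval 0.0864 ± 0.07466 gives (0.0117, 0.1611).

(0.0117, 0.1611)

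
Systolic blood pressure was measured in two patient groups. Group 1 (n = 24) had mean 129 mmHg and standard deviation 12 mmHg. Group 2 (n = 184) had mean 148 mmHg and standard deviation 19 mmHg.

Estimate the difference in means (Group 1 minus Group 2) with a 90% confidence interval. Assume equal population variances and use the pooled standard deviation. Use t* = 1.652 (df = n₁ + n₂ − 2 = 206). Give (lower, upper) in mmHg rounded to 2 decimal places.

s_p = √[((n₁−1)s₁² + (n₂−1)s₂²)/(n₁+n₂−2)] = √[(23·12² + 183·19²)/206] = 18.3513.
SE = 18.3513·√(1/24 + 1/184) = 3.9828.
With t* = 1.652, margin = 1.652 × 3.9828 = 6.5796.
x̄₁ − x̄₂ = 129 − 148 = -19.0000; interval -19.0000 ± 6.5796 = (-25.58, -12.42).

(-25.58, -12.42)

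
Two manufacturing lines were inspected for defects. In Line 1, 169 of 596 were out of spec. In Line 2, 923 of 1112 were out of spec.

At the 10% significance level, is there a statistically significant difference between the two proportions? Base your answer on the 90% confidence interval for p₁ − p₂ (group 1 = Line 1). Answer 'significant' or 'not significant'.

p̂₁ = 169/596 = 0.2836 and p̂₂ = 923/1112 = 0.8300.
SE₁ = √(p̂₁(1−p̂₁)/n₁) = √(0.2836·0.7164/596) = 0.01846; SE₂ = √(0.8300·0.1700/1112) = 0.01126.
Independent samples: SE of the difference = √(SE₁² + SE₂²) = √(0.0003407716 + 0.0001267876) = 0.02162.
z* for 90% confidence is 1.645, so the margin of error is 1.645 × 0.02162 = 0.03556.
Point estimate p̂₁ − p̂₂ = 0.2836 − 0.8300 = -0.5464.
-0.5464 ± 0.03556 → (-0.58196, -0.51084).
The interval (-0.58196, -0.51084) does not contain 0, so the difference is significant.

significant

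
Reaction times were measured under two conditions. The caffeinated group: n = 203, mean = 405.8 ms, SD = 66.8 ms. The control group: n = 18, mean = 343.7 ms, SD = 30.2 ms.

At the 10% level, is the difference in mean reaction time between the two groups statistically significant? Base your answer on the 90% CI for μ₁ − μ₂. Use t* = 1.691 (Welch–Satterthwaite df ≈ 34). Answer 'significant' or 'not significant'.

significant

Per-group SEs: s₁/√n₁ = 66.8/√203 = 4.6884, s₂/√n₂ = 30.2/√18 = 7.1182.
Unpooled SE of the difference: √(21.98109456 + 50.66877124) = 8.5235.
Margin of error = t* · SE = 1.691 × 8.5235 = 14.4132.
x̄₁ − x̄₂ = 405.8 − 343.7 = 62.1000.
CI: 62.1000 ± 14.4132 = (47.6868, 76.5132).
The interval (47.6868, 76.5132) does not contain 0, so the difference is significant.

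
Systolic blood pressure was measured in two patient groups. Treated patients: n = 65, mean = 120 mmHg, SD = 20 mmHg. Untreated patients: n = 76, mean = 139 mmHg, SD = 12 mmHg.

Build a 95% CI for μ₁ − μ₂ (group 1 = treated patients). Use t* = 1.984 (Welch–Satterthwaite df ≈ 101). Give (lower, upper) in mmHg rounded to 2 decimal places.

Standard errors of each mean: 20/√65 = 2.4807 and 12/√76 = 1.3765.
SE(x̄₁ − x̄₂) = √(2.4807² + 1.3765²) = 2.8370 for independent samples with unequal variances.
With t* = 1.984, the margin is 1.984 × 2.8370 = 5.6286.
x̄₁ − x̄₂ = 120 − 139 = -19.0000; the interval is -19.0000 ± 5.6286 = (-24.63, -13.37).

(-24.63, -13.37)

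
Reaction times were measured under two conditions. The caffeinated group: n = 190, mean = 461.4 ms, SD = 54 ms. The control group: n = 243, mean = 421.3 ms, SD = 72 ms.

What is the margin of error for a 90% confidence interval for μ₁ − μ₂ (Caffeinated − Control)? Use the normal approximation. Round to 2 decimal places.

9.96

SE₁ = s₁/√n₁ = 54/√190 = 3.9176; SE₂ = 72/√243 = 4.6188.
Independent samples, unequal variances: SE_diff = √(SE₁² + SE₂²) = √(15.34758976 + 21.33331344) = 6.0565.
z* = 1.645, so margin of error = 1.645 × 6.0565 = 9.9629.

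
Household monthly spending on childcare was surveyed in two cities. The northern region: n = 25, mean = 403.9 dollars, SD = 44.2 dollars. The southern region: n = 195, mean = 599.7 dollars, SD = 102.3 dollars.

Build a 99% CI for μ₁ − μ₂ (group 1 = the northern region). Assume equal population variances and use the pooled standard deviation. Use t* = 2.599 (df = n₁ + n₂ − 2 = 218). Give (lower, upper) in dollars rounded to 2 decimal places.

(-249.69, -141.91)

s_p = √[((n₁−1)s₁² + (n₂−1)s₂²)/(n₁+n₂−2)] = √[(24·44.2² + 194·102.3²)/218] = 97.6126.
SE = 97.6126·√(1/25 + 1/195) = 20.7362.
With t* = 2.599, margin = 2.599 × 20.7362 = 53.8934.
x̄₁ − x̄₂ = 403.9 − 599.7 = -195.8000; interval -195.8000 ± 53.8934 = (-249.69, -141.91).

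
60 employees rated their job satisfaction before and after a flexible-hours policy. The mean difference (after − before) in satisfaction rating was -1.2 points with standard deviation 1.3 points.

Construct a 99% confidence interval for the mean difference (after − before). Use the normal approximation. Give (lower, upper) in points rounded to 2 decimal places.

(-1.63, -0.77)

Paired design: SE = s_d/√n = 1.3/√60 = 0.1678.
z* = 2.576; margin of error = 2.576 × 0.1678 = 0.4323.
-1.2 ± 0.4323 → (-1.63, -0.77).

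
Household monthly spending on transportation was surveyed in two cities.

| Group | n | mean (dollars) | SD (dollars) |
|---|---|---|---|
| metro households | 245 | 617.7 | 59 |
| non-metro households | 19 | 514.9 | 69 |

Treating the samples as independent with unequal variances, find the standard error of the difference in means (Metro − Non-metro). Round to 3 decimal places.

Per-group SEs: s₁/√n₁ = 59/√245 = 3.7694, s₂/√n₂ = 69/√19 = 15.8297.
Unpooled SE of the difference: √(14.20837636 + 250.57940209) = 16.2723.

16.272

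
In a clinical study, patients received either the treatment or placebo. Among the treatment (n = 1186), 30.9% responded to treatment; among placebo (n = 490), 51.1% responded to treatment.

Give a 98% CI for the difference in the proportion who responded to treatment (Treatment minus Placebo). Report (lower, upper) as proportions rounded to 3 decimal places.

(-0.263, -0.141)

The two standard errors are √(0.3090×0.6910/1186) = 0.01342 and √(0.5110×0.4890/490) = 0.02258.
Because the samples are independent, SE_diff = √(0.01342² + 0.02258²) = 0.02627.
Using z* = 2.326 for 98%, ME = 2.326 × 0.02627 = 0.06110.
p̂₁ − p̂₂ = -0.2020; interval -0.2020 ± 0.06110 gives (-0.263, -0.141).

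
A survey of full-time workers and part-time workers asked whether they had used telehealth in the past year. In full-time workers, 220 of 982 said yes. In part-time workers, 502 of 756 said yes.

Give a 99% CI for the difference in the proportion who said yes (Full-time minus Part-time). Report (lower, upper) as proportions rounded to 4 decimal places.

(-0.4960, -0.3840)

p̂₁ = 220/982 = 0.2240 and p̂₂ = 502/756 = 0.6640.
SE₁ = √(p̂₁(1−p̂₁)/n₁) = √(0.2240·0.7760/982) = 0.01330; SE₂ = √(0.6640·0.3360/756) = 0.01718.
Independent samples: SE of the difference = √(SE₁² + SE₂²) = √(0.00017689 + 0.0002951524) = 0.02173.
z* for 99% confidence is 2.576, so the margin of error is 2.576 × 0.02173 = 0.05598.
Point estimate p̂₁ − p̂₂ = 0.2240 − 0.6640 = -0.4400.
-0.4400 ± 0.05598 → (-0.4960, -0.3840).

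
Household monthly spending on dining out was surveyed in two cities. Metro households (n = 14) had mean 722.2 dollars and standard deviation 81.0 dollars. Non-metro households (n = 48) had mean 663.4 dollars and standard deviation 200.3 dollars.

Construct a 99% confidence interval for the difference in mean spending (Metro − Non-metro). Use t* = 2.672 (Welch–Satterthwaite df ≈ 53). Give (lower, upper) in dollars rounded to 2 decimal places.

SE₁ = s₁/√n₁ = 81.0/√14 = 21.6482; SE₂ = 200.3/√48 = 28.9108.
Independent samples, unequal variances: SE_diff = √(SE₁² + SE₂²) = √(468.64456324 + 835.83435664) = 36.1176.
t* = 2.672, so margin of error = 2.672 × 36.1176 = 96.5062.
Difference in means = 722.2 − 663.4 = 58.8000.
58.8000 ± 96.5062 → (-37.71, 155.31).

(-37.71, 155.31)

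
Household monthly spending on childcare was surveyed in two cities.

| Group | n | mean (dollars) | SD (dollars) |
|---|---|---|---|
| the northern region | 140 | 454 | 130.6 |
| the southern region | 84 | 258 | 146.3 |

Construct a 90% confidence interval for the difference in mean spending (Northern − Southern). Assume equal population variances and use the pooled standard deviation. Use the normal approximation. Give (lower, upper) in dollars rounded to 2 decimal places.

s_p = √[((n₁−1)s₁² + (n₂−1)s₂²)/(n₁+n₂−2)] = √[(139·130.6² + 83·146.3²)/222] = 136.6811.
SE = 136.6811·√(1/140 + 1/84) = 18.8638.
With z* = 1.645, margin = 1.645 × 18.8638 = 31.0310.
x̄₁ − x̄₂ = 454 − 258 = 196.0000; interval 196.0000 ± 31.0310 = (164.97, 227.03).

(164.97, 227.03)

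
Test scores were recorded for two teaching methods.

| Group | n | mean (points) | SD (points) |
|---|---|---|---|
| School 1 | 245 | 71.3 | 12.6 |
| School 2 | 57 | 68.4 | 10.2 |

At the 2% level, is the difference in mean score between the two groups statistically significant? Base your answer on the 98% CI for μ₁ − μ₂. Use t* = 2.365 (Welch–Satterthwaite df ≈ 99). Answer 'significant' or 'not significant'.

not significant

SE₁ = s₁/√n₁ = 12.6/√245 = 0.8050; SE₂ = 10.2/√57 = 1.3510.
Independent samples, unequal variances: SE_diff = √(SE₁² + SE₂²) = √(0.648025 + 1.825201) = 1.5726.
t* = 2.365, so margin of error = 2.365 × 1.5726 = 3.7192.
Difference in means = 71.3 − 68.4 = 2.9000.
2.9000 ± 3.7192 → (-0.8192, 6.6192).
The interval (-0.8192, 6.6192) contains 0, so the difference is not significant.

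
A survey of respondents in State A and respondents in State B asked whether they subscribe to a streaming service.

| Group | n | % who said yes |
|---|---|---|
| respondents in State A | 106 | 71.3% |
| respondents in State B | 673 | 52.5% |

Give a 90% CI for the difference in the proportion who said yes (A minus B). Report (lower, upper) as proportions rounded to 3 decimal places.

SE₁ = √(p̂₁(1−p̂₁)/n₁) = √(0.7130·0.2870/106) = 0.04394; SE₂ = √(0.5250·0.4750/673) = 0.01925.
Independent samples: SE of the difference = √(SE₁² + SE₂²) = √(0.0019307236 + 0.0003705625) = 0.04797.
z* for 90% confidence is 1.645, so the margin of error is 1.645 × 0.04797 = 0.07891.
Point estimate p̂₁ − p̂₂ = 0.7130 − 0.5250 = 0.1880.
0.1880 ± 0.07891 → (0.109, 0.267).

(0.109, 0.267)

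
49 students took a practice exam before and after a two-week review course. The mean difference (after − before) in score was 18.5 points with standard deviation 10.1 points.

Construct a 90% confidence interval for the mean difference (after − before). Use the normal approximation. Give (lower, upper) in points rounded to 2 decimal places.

Paired design: SE = s_d/√n = 10.1/√49 = 1.4429.
z* = 1.645; margin of error = 1.645 × 1.4429 = 2.3736.
18.5 ± 2.3736 → (16.13, 20.87).

(16.13, 20.87)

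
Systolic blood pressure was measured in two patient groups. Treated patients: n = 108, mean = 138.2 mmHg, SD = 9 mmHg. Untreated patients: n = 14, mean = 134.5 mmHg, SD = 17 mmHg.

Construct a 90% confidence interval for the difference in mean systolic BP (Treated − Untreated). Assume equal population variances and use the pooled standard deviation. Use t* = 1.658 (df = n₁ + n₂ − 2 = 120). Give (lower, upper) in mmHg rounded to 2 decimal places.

(-1.09, 8.49)

s_p = √[((n₁−1)s₁² + (n₂−1)s₂²)/(n₁+n₂−2)] = √[(107·9² + 13·17²)/120] = 10.1751.
SE = 10.1751·√(1/108 + 1/14) = 2.8903.
With t* = 1.658, margin = 1.658 × 2.8903 = 4.7921.
x̄₁ − x̄₂ = 138.2 − 134.5 = 3.7000; interval 3.7000 ± 4.7921 = (-1.09, 8.49).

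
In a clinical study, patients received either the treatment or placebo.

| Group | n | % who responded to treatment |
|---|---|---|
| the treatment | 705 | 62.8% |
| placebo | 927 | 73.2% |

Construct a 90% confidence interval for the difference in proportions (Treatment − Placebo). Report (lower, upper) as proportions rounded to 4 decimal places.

SE₁ = √(p̂₁(1−p̂₁)/n₁) = √(0.6280·0.3720/705) = 0.01820; SE₂ = √(0.7320·0.2680/927) = 0.01455.
Independent samples: SE of the difference = √(SE₁² + SE₂²) = √(0.00033124 + 0.0002117025) = 0.02330.
z* for 90% confidence is 1.645, so the margin of error is 1.645 × 0.02330 = 0.03833.
Point estimate p̂₁ − p̂₂ = 0.6280 − 0.7320 = -0.1040.
-0.1040 ± 0.03833 → (-0.1423, -0.0657).

(-0.1423, -0.0657)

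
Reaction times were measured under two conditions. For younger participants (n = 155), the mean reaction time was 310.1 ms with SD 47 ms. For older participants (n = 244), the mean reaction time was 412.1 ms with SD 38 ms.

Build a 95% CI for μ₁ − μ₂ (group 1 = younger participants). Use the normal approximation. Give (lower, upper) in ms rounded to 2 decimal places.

Per-group SEs: s₁/√n₁ = 47/√155 = 3.7751, s₂/√n₂ = 38/√244 = 2.4327.
Unpooled SE of the difference: √(14.25138001 + 5.91802929) = 4.4910.
Margin of error = z* · SE = 1.960 × 4.4910 = 8.8024.
x̄₁ − x̄₂ = 310.1 − 412.1 = -102.0000.
CI: -102.0000 ± 8.8024 = (-110.80, -93.20).

(-110.80, -93.20)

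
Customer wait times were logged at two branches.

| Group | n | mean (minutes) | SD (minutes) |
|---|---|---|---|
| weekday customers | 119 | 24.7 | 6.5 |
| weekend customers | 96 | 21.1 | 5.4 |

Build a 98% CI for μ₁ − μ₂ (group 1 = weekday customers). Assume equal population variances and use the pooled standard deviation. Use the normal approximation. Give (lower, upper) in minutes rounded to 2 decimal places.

Pooled variance s_p² = [118·6.5² + 95·5.4²] / (119+96−2) = 36.4117, so s_p = 6.0342.
SE_diff = s_p·√(1/n₁ + 1/n₂) = 6.0342·√(1/119 + 1/96) = 0.8278.
z* = 2.326; margin = 2.326 × 0.8278 = 1.9255.
Difference = 24.7 − 21.1 = 3.6000.
3.6000 ± 1.9255 → (1.67, 5.53).

(1.67, 5.53)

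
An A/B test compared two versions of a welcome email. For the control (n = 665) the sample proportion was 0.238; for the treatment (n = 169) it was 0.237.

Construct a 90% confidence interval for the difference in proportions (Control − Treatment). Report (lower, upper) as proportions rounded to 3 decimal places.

(-0.059, 0.061)

Each SE is √(p̂(1−p̂)/n): √(0.2380·0.7620/665) = 0.01651 and √(0.2370·0.7630/169) = 0.03271.
SE(p̂₁ − p̂₂) = √(SE₁² + SE₂²) = √(0.0002725801 + 0.0010699441) = 0.03664, since the two samples are independent.
At 90% confidence z* = 1.645; margin = 1.645 × 0.03664 = 0.06027.
The difference is 0.2380 − 0.2370 = 0.0010, so the interval is 0.0010 ± 0.06027 = (-0.059, 0.061).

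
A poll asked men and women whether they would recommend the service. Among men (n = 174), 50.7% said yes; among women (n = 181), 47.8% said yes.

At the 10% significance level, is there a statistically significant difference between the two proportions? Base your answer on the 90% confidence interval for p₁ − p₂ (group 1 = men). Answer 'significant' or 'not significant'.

not significant

Each SE is √(p̂(1−p̂)/n): √(0.5070·0.4930/174) = 0.03790 and √(0.4780·0.5220/181) = 0.03713.
SE(p̂₁ − p̂₂) = √(SE₁² + SE₂²) = √(0.00143641 + 0.0013786369) = 0.05306, since the two samples are independent.
At 90% confidence z* = 1.645; margin = 1.645 × 0.05306 = 0.08728.
The difference is 0.5070 − 0.4780 = 0.0290, so the interval is 0.0290 ± 0.08728 = (-0.05828, 0.11628).
The interval (-0.05828, 0.11628) contains 0, so the difference is not significant.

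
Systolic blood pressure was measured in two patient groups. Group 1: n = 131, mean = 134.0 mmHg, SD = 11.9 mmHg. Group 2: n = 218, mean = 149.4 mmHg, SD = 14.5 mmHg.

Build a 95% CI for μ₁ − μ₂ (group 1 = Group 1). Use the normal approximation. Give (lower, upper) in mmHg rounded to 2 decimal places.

SE₁ = s₁/√n₁ = 11.9/√131 = 1.0397; SE₂ = 14.5/√218 = 0.9821.
Independent samples, unequal variances: SE_diff = √(SE₁² + SE₂²) = √(1.08097609 + 0.96452041) = 1.4302.
z* = 1.960, so margin of error = 1.960 × 1.4302 = 2.8032.
Difference in means = 134.0 − 149.4 = -15.4000.
-15.4000 ± 2.8032 → (-18.20, -12.60).

(-18.20, -12.60)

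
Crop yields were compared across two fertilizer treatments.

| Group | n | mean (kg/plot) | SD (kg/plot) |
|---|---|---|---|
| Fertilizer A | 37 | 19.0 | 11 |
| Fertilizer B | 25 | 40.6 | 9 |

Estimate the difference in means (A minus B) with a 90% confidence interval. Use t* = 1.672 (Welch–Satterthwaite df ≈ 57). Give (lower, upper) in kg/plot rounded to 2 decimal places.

(-25.87, -17.33)

SE₁ = s₁/√n₁ = 11/√37 = 1.8084; SE₂ = 9/√25 = 1.8000.
Independent samples, unequal variances: SE_diff = √(SE₁² + SE₂²) = √(3.27031056 + 3.24) = 2.5515.
t* = 1.672, so margin of error = 1.672 × 2.5515 = 4.2661.
Difference in means = 19.0 − 40.6 = -21.6000.
-21.6000 ± 4.2661 → (-25.87, -17.33).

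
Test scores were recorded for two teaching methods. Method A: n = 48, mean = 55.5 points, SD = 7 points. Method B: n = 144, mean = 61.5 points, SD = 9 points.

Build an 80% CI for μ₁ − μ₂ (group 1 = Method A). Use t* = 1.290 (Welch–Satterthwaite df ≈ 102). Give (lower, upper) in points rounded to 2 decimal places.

Per-group SEs: s₁/√n₁ = 7/√48 = 1.0104, s₂/√n₂ = 9/√144 = 0.7500.
Unpooled SE of the difference: √(1.02090816 + 0.5625) = 1.2583.
Margin of error = t* · SE = 1.290 × 1.2583 = 1.6232.
x̄₁ − x̄₂ = 55.5 − 61.5 = -6.0000.
CI: -6.0000 ± 1.6232 = (-7.62, -4.38).

(-7.62, -4.38)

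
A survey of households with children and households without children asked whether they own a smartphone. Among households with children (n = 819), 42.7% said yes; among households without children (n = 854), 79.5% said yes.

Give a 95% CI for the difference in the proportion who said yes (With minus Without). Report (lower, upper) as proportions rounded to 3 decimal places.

(-0.411, -0.325)

The two standard errors are √(0.4270×0.5730/819) = 0.01728 and √(0.7950×0.2050/854) = 0.01381.
Because the samples are independent, SE_diff = √(0.01728² + 0.01381²) = 0.02212.
Using z* = 1.960 for 95%, ME = 1.960 × 0.02212 = 0.04336.
p̂₁ − p̂₂ = -0.3680; interval -0.3680 ± 0.04336 gives (-0.411, -0.325).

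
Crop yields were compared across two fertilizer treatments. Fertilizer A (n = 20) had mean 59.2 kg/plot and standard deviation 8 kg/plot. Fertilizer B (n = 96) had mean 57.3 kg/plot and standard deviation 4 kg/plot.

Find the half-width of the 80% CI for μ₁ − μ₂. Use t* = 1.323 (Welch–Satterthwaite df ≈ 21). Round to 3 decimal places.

2.428

Standard errors of each mean: 8/√20 = 1.7889 and 4/√96 = 0.4082.
SE(x̄₁ − x̄₂) = √(1.7889² + 0.4082²) = 1.8349 for independent samples with unequal variances.
With t* = 1.323, the margin is 1.323 × 1.8349 = 2.4276.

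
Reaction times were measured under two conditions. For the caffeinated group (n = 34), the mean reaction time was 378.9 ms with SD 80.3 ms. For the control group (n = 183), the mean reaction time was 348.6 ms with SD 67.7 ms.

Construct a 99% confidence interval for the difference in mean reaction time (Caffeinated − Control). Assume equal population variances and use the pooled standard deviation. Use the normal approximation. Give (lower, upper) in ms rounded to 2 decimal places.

Pooled variance s_p² = [33·80.3² + 182·67.7²] / (34+183−2) = 4869.5151, so s_p = 69.7819.
SE_diff = s_p·√(1/n₁ + 1/n₂) = 69.7819·√(1/34 + 1/183) = 13.0319.
z* = 2.576; margin = 2.576 × 13.0319 = 33.5702.
Difference = 378.9 − 348.6 = 30.3000.
30.3000 ± 33.5702 → (-3.27, 63.87).

(-3.27, 63.87)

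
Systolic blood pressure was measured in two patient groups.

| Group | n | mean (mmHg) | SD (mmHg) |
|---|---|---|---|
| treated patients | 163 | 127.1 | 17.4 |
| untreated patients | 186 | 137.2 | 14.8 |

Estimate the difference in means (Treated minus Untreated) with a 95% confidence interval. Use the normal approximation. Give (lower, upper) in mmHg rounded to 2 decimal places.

(-13.51, -6.69)

SE₁ = s₁/√n₁ = 17.4/√163 = 1.3629; SE₂ = 14.8/√186 = 1.0852.
Independent samples, unequal variances: SE_diff = √(SE₁² + SE₂²) = √(1.85749641 + 1.17765904) = 1.7422.
z* = 1.960, so margin of error = 1.960 × 1.7422 = 3.4147.
Difference in means = 127.1 − 137.2 = -10.1000.
-10.1000 ± 3.4147 → (-13.51, -6.69).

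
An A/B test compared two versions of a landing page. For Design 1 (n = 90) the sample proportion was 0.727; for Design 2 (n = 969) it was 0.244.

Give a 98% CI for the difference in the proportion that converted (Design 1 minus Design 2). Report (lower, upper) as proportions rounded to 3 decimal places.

(0.369, 0.597)

The two standard errors are √(0.7270×0.2730/90) = 0.04696 and √(0.2440×0.7560/969) = 0.01380.
Because the samples are independent, SE_diff = √(0.04696² + 0.01380²) = 0.04895.
Using z* = 2.326 for 98%, ME = 2.326 × 0.04895 = 0.11386.
p̂₁ − p̂₂ = 0.4830; interval 0.4830 ± 0.11386 gives (0.369, 0.597).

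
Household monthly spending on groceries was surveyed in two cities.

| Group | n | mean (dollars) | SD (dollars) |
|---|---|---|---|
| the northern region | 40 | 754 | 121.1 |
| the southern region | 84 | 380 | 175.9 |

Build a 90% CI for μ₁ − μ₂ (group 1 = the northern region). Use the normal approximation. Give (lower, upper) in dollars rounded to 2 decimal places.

Per-group SEs: s₁/√n₁ = 121.1/√40 = 19.1476, s₂/√n₂ = 175.9/√84 = 19.1923.
Unpooled SE of the difference: √(366.63058576 + 368.34437929) = 27.1104.
Margin of error = z* · SE = 1.645 × 27.1104 = 44.5966.
x̄₁ − x̄₂ = 754 − 380 = 374.0000.
CI: 374.0000 ± 44.5966 = (329.40, 418.60).

(329.40, 418.60)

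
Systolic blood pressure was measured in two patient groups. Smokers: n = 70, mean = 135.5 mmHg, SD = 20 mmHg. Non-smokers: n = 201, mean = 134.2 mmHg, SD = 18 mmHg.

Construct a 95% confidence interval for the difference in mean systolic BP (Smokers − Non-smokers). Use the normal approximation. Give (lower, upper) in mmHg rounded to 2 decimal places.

SE₁ = s₁/√n₁ = 20/√70 = 2.3905; SE₂ = 18/√201 = 1.2696.
Independent samples, unequal variances: SE_diff = √(SE₁² + SE₂²) = √(5.71449025 + 1.61188416) = 2.7067.
z* = 1.960, so margin of error = 1.960 × 2.7067 = 5.3051.
Difference in means = 135.5 − 134.2 = 1.3000.
1.3000 ± 5.3051 → (-4.01, 6.61).

(-4.01, 6.61)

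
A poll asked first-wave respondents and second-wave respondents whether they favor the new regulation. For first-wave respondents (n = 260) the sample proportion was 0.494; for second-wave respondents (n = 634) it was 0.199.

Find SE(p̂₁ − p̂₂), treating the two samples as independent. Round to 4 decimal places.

0.0348

Each SE is √(p̂(1−p̂)/n): √(0.4940·0.5060/260) = 0.03101 and √(0.1990·0.8010/634) = 0.01586.
SE(p̂₁ − p̂₂) = √(SE₁² + SE₂²) = √(0.0009616201 + 0.0002515396) = 0.03483, since the two samples are independent.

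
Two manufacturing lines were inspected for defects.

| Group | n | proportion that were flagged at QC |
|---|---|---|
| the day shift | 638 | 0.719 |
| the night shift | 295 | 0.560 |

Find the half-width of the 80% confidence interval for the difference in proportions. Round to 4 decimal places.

SE₁ = √(p̂₁(1−p̂₁)/n₁) = √(0.7190·0.2810/638) = 0.01780; SE₂ = √(0.5600·0.4400/295) = 0.02890.
Independent samples: SE of the difference = √(SE₁² + SE₂²) = √(0.00031684 + 0.00083521) = 0.03394.
z* for 80% confidence is 1.282, so the margin of error is 1.282 × 0.03394 = 0.04351.

0.0435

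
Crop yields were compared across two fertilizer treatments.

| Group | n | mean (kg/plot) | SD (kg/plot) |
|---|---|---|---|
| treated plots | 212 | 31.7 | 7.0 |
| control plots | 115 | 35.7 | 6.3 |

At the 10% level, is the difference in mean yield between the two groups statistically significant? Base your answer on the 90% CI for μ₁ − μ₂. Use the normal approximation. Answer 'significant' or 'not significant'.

Standard errors of each mean: 7.0/√212 = 0.4808 and 6.3/√115 = 0.5875.
SE(x̄₁ − x̄₂) = √(0.4808² + 0.5875²) = 0.7592 for independent samples with unequal variances.
With z* = 1.645, the margin is 1.645 × 0.7592 = 1.2489.
x̄₁ − x̄₂ = 31.7 − 35.7 = -4.0000; the interval is -4.0000 ± 1.2489 = (-5.2489, -2.7511).
The interval (-5.2489, -2.7511) does not contain 0, so the difference is significant.

significant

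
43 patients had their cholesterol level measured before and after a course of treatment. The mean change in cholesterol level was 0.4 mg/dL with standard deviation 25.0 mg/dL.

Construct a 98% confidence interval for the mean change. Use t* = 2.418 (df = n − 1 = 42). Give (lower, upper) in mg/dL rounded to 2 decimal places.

(-8.82, 9.62)

Paired design: SE = s_d/√n = 25.0/√43 = 3.8125.
t* = 2.418; margin of error = 2.418 × 3.8125 = 9.2186.
0.4 ± 9.2186 → (-8.82, 9.62).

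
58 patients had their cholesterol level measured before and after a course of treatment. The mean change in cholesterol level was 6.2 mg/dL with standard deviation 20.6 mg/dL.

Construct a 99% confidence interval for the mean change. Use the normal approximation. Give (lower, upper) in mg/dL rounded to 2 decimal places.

(-0.77, 13.17)

This is a matched-pairs design, so SE = s_d/√n = 20.6/√58 = 2.7049.
Margin = 2.576 × 2.7049 = 6.9678; the interval is 6.2 ± 6.9678 = (-0.77, 13.17).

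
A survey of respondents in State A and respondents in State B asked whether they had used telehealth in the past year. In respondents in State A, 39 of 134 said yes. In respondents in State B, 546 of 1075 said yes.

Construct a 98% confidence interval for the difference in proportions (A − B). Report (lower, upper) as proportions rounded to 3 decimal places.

p̂₁ = 39/134 = 0.2910 and p̂₂ = 546/1075 = 0.5079.
SE₁ = √(p̂₁(1−p̂₁)/n₁) = √(0.2910·0.7090/134) = 0.03924; SE₂ = √(0.5079·0.4921/1075) = 0.01525.
Independent samples: SE of the difference = √(SE₁² + SE₂²) = √(0.0015397776 + 0.0002325625) = 0.04210.
z* for 98% confidence is 2.326, so the margin of error is 2.326 × 0.04210 = 0.09792.
Point estimate p̂₁ − p̂₂ = 0.2910 − 0.5079 = -0.2169.
-0.2169 ± 0.09792 → (-0.315, -0.119).

(-0.315, -0.119)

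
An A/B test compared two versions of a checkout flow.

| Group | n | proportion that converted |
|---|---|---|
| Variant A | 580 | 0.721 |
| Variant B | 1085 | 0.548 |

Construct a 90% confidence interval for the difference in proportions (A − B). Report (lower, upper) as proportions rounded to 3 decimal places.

(0.134, 0.212)

Each SE is √(p̂(1−p̂)/n): √(0.7210·0.2790/580) = 0.01862 and √(0.5480·0.4520/1085) = 0.01511.
SE(p̂₁ − p̂₂) = √(SE₁² + SE₂²) = √(0.0003467044 + 0.0002283121) = 0.02398, since the two samples are independent.
At 90% confidence z* = 1.645; margin = 1.645 × 0.02398 = 0.03945.
The difference is 0.7210 − 0.5480 = 0.1730, so the interval is 0.1730 ± 0.03945 = (0.134, 0.212).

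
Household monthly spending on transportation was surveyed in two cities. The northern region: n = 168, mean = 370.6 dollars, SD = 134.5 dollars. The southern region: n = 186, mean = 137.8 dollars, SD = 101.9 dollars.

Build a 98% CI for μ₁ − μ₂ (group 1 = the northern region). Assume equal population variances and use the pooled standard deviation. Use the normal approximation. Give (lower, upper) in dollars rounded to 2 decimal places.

Pooled variance s_p² = [167·134.5² + 185·101.9²] / (168+186−2) = 14039.8852, so s_p = 118.4900.
SE_diff = s_p·√(1/n₁ + 1/n₂) = 118.4900·√(1/168 + 1/186) = 12.6117.
z* = 2.326; margin = 2.326 × 12.6117 = 29.3348.
Difference = 370.6 − 137.8 = 232.8000.
232.8000 ± 29.3348 → (203.47, 262.13).

(203.47, 262.13)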